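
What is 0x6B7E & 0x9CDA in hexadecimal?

0x085A

AND each hex digit independently (no carries):
  6&9=0, B&C=8, 7&D=5, E&A=A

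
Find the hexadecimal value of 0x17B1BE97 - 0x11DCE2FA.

Subtract column by column in base 16:
  7-A → D (borrow)
  9-F-1 → 9 (borrow)
  E-2-1 → B
  B-E → D (borrow)
  1-C-1 → 4 (borrow)
  B-D-1 → D (borrow)
  7-1-1 → 5
  1-1 → 0

0x5D4DB9D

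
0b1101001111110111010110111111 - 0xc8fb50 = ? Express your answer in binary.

0xc8fb50 = 0b110010001111101101010000 in binary.
Subtract column by column in base 2:
  1-0 → 1
  1-0 → 1
  1-0 → 1
  1-0 → 1
  1-1 → 0
  1-0 → 1
  0-1 → 1 (borrow)
  1-0-1 → 0
  1-1 → 0
  0-1 → 1 (borrow)
  1-0-1 → 0
  0-1 → 1 (borrow)
  1-1-1 → 1 (borrow)
  1-1-1 → 1 (borrow)
  1-1-1 → 1 (borrow)
  0-1-1 → 0 (borrow)
  1-0-1 → 0
  1-0 → 1
  1-0 → 1
  1-1 → 0
  1-0 → 1
  1-0 → 1
  0-1 → 1 (borrow)
  0-1-1 → 0 (borrow)
  1-0-1 → 0
  0-0 → 0
  1-0 → 1
  1-0 → 1

0b1100011101100111101001101111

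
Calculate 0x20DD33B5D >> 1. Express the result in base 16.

1 bits is not a whole number of base-16 digits; in binary: 1000001101110100110011101101011101 >> 1 = 100000110111010011001110110101110.

0x106E99DAE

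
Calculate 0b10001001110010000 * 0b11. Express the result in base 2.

Multiply each base-2 digit by 3, carrying:
  0×3 = 0 → write 0
  0×3 = 0 → write 0
  0×3 = 0 → write 0
  0×3 = 0 → write 0
  1×3 = 3 → write 1 carry 1
  0×3+1 = 1 → write 1
  0×3 = 0 → write 0
  1×3 = 3 → write 1 carry 1
  1×3+1 = 4 → write 0 carry 2
  1×3+2 = 5 → write 1 carry 2
  0×3+2 = 2 → write 0 carry 1
  0×3+1 = 1 → write 1
  1×3 = 3 → write 1 carry 1
  0×3+1 = 1 → write 1
  0×3 = 0 → write 0
  0×3 = 0 → write 0
  1×3 = 3 → write 1 carry 1
  remaining carry: 1

0b110011101010110000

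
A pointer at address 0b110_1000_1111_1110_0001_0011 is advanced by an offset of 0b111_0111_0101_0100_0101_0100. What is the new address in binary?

Add column by column in base 2, right to left:
  1+0 = 1
  1+0 = 1
  0+1 = 1
  0+0 = 0
  1+1 = 0 carry 1
  0+0+1 = 1
  0+1 = 1
  0+0 = 0
  0+0 = 0
  1+0 = 1
  1+1 = 0 carry 1
  1+0+1 = 0 carry 1
  1+1+1 = 1 carry 1
  1+0+1 = 0 carry 1
  1+1+1 = 1 carry 1
  1+0+1 = 0 carry 1
  0+1+1 = 0 carry 1
  0+1+1 = 0 carry 1
  0+1+1 = 0 carry 1
  1+0+1 = 0 carry 1
  0+1+1 = 0 carry 1
  1+1+1 = 1 carry 1
  1+1+1 = 1 carry 1
  final carry 1

0b111000000101001001100111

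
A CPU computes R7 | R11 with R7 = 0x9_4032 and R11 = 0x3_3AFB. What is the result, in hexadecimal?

OR each hex digit independently (no carries):
  9|3=B, 4|3=7, 0|A=A, 3|F=F, 2|B=B

0xB7AFB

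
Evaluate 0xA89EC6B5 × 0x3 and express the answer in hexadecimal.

Multiply each base-16 digit by 3, carrying:
  5×3 = 15 → write F
  B×3 = 33 → write 1 carry 2
  6×3+2 = 20 → write 4 carry 1
  C×3+1 = 37 → write 5 carry 2
  E×3+2 = 44 → write C carry 2
  9×3+2 = 29 → write D carry 1
  8×3+1 = 25 → write 9 carry 1
  A×3+1 = 31 → write F carry 1
  remaining carry: 1

0x1F9DC541F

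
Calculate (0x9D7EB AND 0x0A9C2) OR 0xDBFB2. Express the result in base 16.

0xDBFF2

0x9D7EB AND 0x0A9C2 = 0x081C2.
Then OR with 0xDBFB2.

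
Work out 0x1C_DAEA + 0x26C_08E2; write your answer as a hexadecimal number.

0x288E3CC

Add column by column in base 16, right to left:
  A+2 = C
  E+E = C carry 1
  A+8+1 = 3 carry 1
  D+0+1 = E
  C+C = 8 carry 1
  1+6+1 = 8
  0+2 = 2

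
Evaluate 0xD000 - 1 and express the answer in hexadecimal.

The trailing 3 digits are 0, so subtracting 1 borrows through: they become F and the next digit up decrements.

0xCFFF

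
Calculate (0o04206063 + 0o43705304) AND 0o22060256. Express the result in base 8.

0o246

Add column by column in base 8, right to left:
  3+4 = 7
  6+0 = 6
  0+3 = 3
  6+5 = 3 carry 1
  0+0+1 = 1
  2+7 = 1 carry 1
  4+3+1 = 0 carry 1
  0+4+1 = 5
Sum = 0o50113367; now AND with 0o22060256:
  5&2=0, 0&2=0, 1&0=0, 1&6=0, 3&0=0, 3&2=2, 6&5=4, 7&6=6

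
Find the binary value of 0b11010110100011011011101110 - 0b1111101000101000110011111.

0b1011001011110010101001111

Subtract column by column in base 2:
  0-1 → 1 (borrow)
  1-1-1 → 1 (borrow)
  1-1-1 → 1 (borrow)
  1-1-1 → 1 (borrow)
  0-1-1 → 0 (borrow)
  1-0-1 → 0
  1-0 → 1
  1-1 → 0
  0-1 → 1 (borrow)
  1-0-1 → 0
  1-0 → 1
  0-0 → 0
  1-1 → 0
  1-0 → 1
  0-1 → 1 (borrow)
  0-0-1 → 1 (borrow)
  0-0-1 → 1 (borrow)
  1-0-1 → 0
  0-1 → 1 (borrow)
  1-0-1 → 0
  1-1 → 0
  0-1 → 1 (borrow)
  1-1-1 → 1 (borrow)
  0-1-1 → 0 (borrow)
  1-1-1 → 1 (borrow)
  1-0-1 → 0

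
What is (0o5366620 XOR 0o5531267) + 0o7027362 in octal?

First 0o5366620 XOR 0o5531267 = 0o0657447.
Add column by column in base 8, right to left:
  7+2 = 1 carry 1
  4+6+1 = 3 carry 1
  4+3+1 = 0 carry 1
  7+7+1 = 7 carry 1
  5+2+1 = 0 carry 1
  6+0+1 = 7
  0+7 = 7

0o7707031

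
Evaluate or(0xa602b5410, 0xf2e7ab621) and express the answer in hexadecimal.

OR each hex digit independently (no carries):
  a|f=f, 6|2=6, 0|e=e, 2|7=7, b|a=b, 5|b=f, 4|6=6, 1|2=3, 0|1=1

0xf6e7bf631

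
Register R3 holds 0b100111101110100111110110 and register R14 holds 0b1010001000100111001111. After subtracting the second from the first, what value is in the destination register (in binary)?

0b11101100110000000100111

Subtract column by column in base 2:
  0-1 → 1 (borrow)
  1-1-1 → 1 (borrow)
  1-1-1 → 1 (borrow)
  0-1-1 → 0 (borrow)
  1-0-1 → 0
  1-0 → 1
  1-1 → 0
  1-1 → 0
  1-1 → 0
  0-0 → 0
  0-0 → 0
  1-1 → 0
  0-0 → 0
  1-0 → 1
  1-0 → 1
  1-1 → 0
  0-0 → 0
  1-0 → 1
  1-0 → 1
  1-1 → 0
  1-0 → 1
  0-1 → 1 (borrow)
  0-0-1 → 1 (borrow)
  1-0-1 → 0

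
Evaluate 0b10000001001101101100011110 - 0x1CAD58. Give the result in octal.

0b10000001001101101100011110 = 0o201155436 in octal.
0x1CAD58 = 0o7126530 in octal.
Subtract column by column in base 8:
  6-0 → 6
  3-3 → 0
  4-5 → 7 (borrow)
  5-6-1 → 6 (borrow)
  5-2-1 → 2
  1-1 → 0
  1-7 → 2 (borrow)
  0-0-1 → 7 (borrow)
  2-0-1 → 1

0o172026706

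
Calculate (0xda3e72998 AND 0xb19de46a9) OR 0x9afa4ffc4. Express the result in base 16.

0x9afe6ffcc

0xda3e72998 AND 0xb19de46a9 = 0x901c60088.
Then OR with 0x9afa4ffc4.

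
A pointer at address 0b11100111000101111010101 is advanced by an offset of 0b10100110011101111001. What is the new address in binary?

0b11111011111001101001110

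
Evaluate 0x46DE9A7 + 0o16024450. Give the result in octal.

0x46DE9A7 = 0o433364647 in octal.
Add column by column in base 8, right to left:
  7+0 = 7
  4+5 = 1 carry 1
  6+4+1 = 3 carry 1
  4+4+1 = 1 carry 1
  6+2+1 = 1 carry 1
  3+0+1 = 4
  3+6 = 1 carry 1
  3+1+1 = 5
  4+0 = 4

0o451411317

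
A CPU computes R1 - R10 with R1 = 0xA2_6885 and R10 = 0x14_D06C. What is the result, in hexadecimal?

0x8D9819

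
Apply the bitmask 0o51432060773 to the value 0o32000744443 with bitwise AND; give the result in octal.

0o10000040443

AND each oct digit independently (no carries):
  3&5=1, 2&1=0, 0&4=0, 0&3=0, 0&2=0, 7&0=0, 4&6=4, 4&0=0, 4&7=4, 4&7=4, 3&3=3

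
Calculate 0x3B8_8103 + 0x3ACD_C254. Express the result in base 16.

Add column by column in base 16, right to left:
  3+4 = 7
  0+5 = 5
  1+2 = 3
  8+C = 4 carry 1
  8+D+1 = 6 carry 1
  B+C+1 = 8 carry 1
  3+A+1 = E
  0+3 = 3

0x3E864357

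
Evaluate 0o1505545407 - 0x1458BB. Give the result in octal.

0x1458BB = 0o5054273 in octal.
Subtract column by column in base 8:
  7-3 → 4
  0-7 → 1 (borrow)
  4-2-1 → 1
  5-4 → 1
  4-5 → 7 (borrow)
  5-0-1 → 4
  5-5 → 0
  0-0 → 0
  5-0 → 5
  1-0 → 1

0o1500471114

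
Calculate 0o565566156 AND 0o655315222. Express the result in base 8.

0o445104002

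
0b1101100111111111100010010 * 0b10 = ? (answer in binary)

Multiply each base-2 digit by 2, carrying:
  0×2 = 0 → write 0
  1×2 = 2 → write 0 carry 1
  0×2+1 = 1 → write 1
  0×2 = 0 → write 0
  1×2 = 2 → write 0 carry 1
  0×2+1 = 1 → write 1
  0×2 = 0 → write 0
  0×2 = 0 → write 0
  1×2 = 2 → write 0 carry 1
  1×2+1 = 3 → write 1 carry 1
  1×2+1 = 3 → write 1 carry 1
  1×2+1 = 3 → write 1 carry 1
  1×2+1 = 3 → write 1 carry 1
  1×2+1 = 3 → write 1 carry 1
  1×2+1 = 3 → write 1 carry 1
  1×2+1 = 3 → write 1 carry 1
  1×2+1 = 3 → write 1 carry 1
  1×2+1 = 3 → write 1 carry 1
  0×2+1 = 1 → write 1
  0×2 = 0 → write 0
  1×2 = 2 → write 0 carry 1
  1×2+1 = 3 → write 1 carry 1
  0×2+1 = 1 → write 1
  1×2 = 2 → write 0 carry 1
  1×2+1 = 3 → write 1 carry 1
  remaining carry: 1

0b11011001111111111000100100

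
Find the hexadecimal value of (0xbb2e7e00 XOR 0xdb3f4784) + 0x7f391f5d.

First 0xbb2e7e00 XOR 0xdb3f4784 = 0x60113984.
Add column by column in base 16, right to left:
  4+d = 1 carry 1
  8+5+1 = e
  9+f = 8 carry 1
  3+1+1 = 5
  1+9 = a
  1+3 = 4
  0+f = f
  6+7 = d

0xdf4a58e1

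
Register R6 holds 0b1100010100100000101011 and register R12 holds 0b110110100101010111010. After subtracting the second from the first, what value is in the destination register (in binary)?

Subtract column by column in base 2:
  1-0 → 1
  1-1 → 0
  0-0 → 0
  1-1 → 0
  0-1 → 1 (borrow)
  1-1-1 → 1 (borrow)
  0-0-1 → 1 (borrow)
  0-1-1 → 0 (borrow)
  0-0-1 → 1 (borrow)
  0-1-1 → 0 (borrow)
  0-0-1 → 1 (borrow)
  1-1-1 → 1 (borrow)
  0-0-1 → 1 (borrow)
  0-0-1 → 1 (borrow)
  1-1-1 → 1 (borrow)
  0-0-1 → 1 (borrow)
  1-1-1 → 1 (borrow)
  0-1-1 → 0 (borrow)
  0-0-1 → 1 (borrow)
  0-1-1 → 0 (borrow)
  1-1-1 → 1 (borrow)
  1-0-1 → 0

0b101011111110101110001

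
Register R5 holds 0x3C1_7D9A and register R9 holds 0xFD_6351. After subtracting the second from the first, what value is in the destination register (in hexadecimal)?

Subtract column by column in base 16:
  A-1 → 9
  9-5 → 4
  D-3 → A
  7-6 → 1
  1-D → 4 (borrow)
  C-F-1 → C (borrow)
  3-0-1 → 2

0x2C41A49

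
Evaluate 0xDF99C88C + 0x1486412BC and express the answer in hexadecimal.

0x227FDDB48

Add column by column in base 16, right to left:
  C+C = 8 carry 1
  8+B+1 = 4 carry 1
  8+2+1 = B
  C+1 = D
  9+4 = D
  9+6 = F
  F+8 = 7 carry 1
  D+4+1 = 2 carry 1
  0+1+1 = 2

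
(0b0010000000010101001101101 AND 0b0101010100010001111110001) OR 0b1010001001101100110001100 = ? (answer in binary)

0b1010001001111101111101101

0b0010000000010101001101101 AND 0b0101010100010001111110001 = 0b0000000000010001001100001.
Then OR with 0b1010001001101100110001100.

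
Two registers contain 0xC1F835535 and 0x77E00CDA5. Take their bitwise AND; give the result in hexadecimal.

0x41E004525

AND each hex digit independently (no carries):
  C&7=4, 1&7=1, F&E=E, 8&0=0, 3&0=0, 5&C=4, 5&D=5, 3&A=2, 5&5=5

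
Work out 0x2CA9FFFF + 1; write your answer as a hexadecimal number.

The trailing 4 digits are F (max in base 16), so adding 1 cascades: they roll to 0 and the next digit up increments.

0x2CAA0000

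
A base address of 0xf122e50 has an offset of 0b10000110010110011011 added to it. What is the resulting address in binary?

0xf122e50 = 0b1111000100100010111001010000 in binary.
Add column by column in base 2, right to left:
  0+1 = 1
  0+1 = 1
  0+0 = 0
  0+1 = 1
  1+1 = 0 carry 1
  0+0+1 = 1
  1+0 = 1
  0+1 = 1
  0+1 = 1
  1+0 = 1
  1+1 = 0 carry 1
  1+0+1 = 0 carry 1
  0+0+1 = 1
  1+1 = 0 carry 1
  0+1+1 = 0 carry 1
  0+0+1 = 1
  0+0 = 0
  1+0 = 1
  0+0 = 0
  0+1 = 1
  1+0 = 1
  0+0 = 0
  0+0 = 0
  0+0 = 0
  1+0 = 1
  1+0 = 1
  1+0 = 1
  1+0 = 1

0b1111000110101001001111101011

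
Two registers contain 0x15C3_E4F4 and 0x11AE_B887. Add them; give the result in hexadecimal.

0x27729D7B

Add column by column in base 16, right to left:
  4+7 = B
  F+8 = 7 carry 1
  4+8+1 = D
  E+B = 9 carry 1
  3+E+1 = 2 carry 1
  C+A+1 = 7 carry 1
  5+1+1 = 7
  1+1 = 2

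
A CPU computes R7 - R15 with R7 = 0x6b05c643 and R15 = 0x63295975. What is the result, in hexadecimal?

0x7dc6cce

Subtract column by column in base 16:
  3-5 → e (borrow)
  4-7-1 → c (borrow)
  6-9-1 → c (borrow)
  c-5-1 → 6
  5-9 → c (borrow)
  0-2-1 → d (borrow)
  b-3-1 → 7
  6-6 → 0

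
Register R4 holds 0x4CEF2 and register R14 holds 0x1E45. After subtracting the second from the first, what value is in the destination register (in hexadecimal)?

0x4B0AD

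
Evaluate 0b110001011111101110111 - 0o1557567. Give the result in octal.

0b110001011111101110111 = 0o6137567 in octal.
Subtract column by column in base 8:
  7-7 → 0
  6-6 → 0
  5-5 → 0
  7-7 → 0
  3-5 → 6 (borrow)
  1-5-1 → 3 (borrow)
  6-1-1 → 4

0o4360000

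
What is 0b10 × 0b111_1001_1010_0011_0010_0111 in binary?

0b111100110100011001001110

Multiply each base-2 digit by 2, carrying:
  1×2 = 2 → write 0 carry 1
  1×2+1 = 3 → write 1 carry 1
  1×2+1 = 3 → write 1 carry 1
  0×2+1 = 1 → write 1
  0×2 = 0 → write 0
  1×2 = 2 → write 0 carry 1
  0×2+1 = 1 → write 1
  0×2 = 0 → write 0
  1×2 = 2 → write 0 carry 1
  1×2+1 = 3 → write 1 carry 1
  0×2+1 = 1 → write 1
  0×2 = 0 → write 0
  0×2 = 0 → write 0
  1×2 = 2 → write 0 carry 1
  0×2+1 = 1 → write 1
  1×2 = 2 → write 0 carry 1
  1×2+1 = 3 → write 1 carry 1
  0×2+1 = 1 → write 1
  0×2 = 0 → write 0
  1×2 = 2 → write 0 carry 1
  1×2+1 = 3 → write 1 carry 1
  1×2+1 = 3 → write 1 carry 1
  1×2+1 = 3 → write 1 carry 1
  remaining carry: 1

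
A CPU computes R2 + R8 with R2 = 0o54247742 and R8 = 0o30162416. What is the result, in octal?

0o104432360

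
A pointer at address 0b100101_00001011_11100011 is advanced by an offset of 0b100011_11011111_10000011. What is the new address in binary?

0b10010001110101101100110

Add column by column in base 2, right to left:
  1+1 = 0 carry 1
  1+1+1 = 1 carry 1
  0+0+1 = 1
  0+0 = 0
  0+0 = 0
  1+0 = 1
  1+0 = 1
  1+1 = 0 carry 1
  1+1+1 = 1 carry 1
  1+1+1 = 1 carry 1
  0+1+1 = 0 carry 1
  1+1+1 = 1 carry 1
  0+1+1 = 0 carry 1
  0+0+1 = 1
  0+1 = 1
  0+1 = 1
  1+1 = 0 carry 1
  0+1+1 = 0 carry 1
  1+0+1 = 0 carry 1
  0+0+1 = 1
  0+0 = 0
  1+1 = 0 carry 1
  final carry 1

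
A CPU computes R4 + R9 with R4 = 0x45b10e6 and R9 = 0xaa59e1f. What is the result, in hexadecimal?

0xf00af05

Add column by column in base 16, right to left:
  6+f = 5 carry 1
  e+1+1 = 0 carry 1
  0+e+1 = f
  1+9 = a
  b+5 = 0 carry 1
  5+a+1 = 0 carry 1
  4+a+1 = f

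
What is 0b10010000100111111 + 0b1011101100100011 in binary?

0b11101110001100010

Add column by column in base 2, right to left:
  1+1 = 0 carry 1
  1+1+1 = 1 carry 1
  1+0+1 = 0 carry 1
  1+0+1 = 0 carry 1
  1+0+1 = 0 carry 1
  1+1+1 = 1 carry 1
  0+0+1 = 1
  0+0 = 0
  1+1 = 0 carry 1
  0+1+1 = 0 carry 1
  0+0+1 = 1
  0+1 = 1
  0+1 = 1
  1+1 = 0 carry 1
  0+0+1 = 1
  0+1 = 1
  1+0 = 1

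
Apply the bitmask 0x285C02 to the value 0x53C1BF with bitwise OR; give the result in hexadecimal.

0x7BDDBF

OR each hex digit independently (no carries):
  5|2=7, 3|8=B, C|5=D, 1|C=D, B|0=B, F|2=F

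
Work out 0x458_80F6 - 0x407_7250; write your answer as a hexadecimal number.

Subtract column by column in base 16:
  6-0 → 6
  F-5 → A
  0-2 → E (borrow)
  8-7-1 → 0
  8-7 → 1
  5-0 → 5
  4-4 → 0

0x510EA6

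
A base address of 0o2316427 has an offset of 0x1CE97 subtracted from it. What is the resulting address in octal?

0x1CE97 = 0o347227 in octal.
Subtract column by column in base 8:
  7-7 → 0
  2-2 → 0
  4-2 → 2
  6-7 → 7 (borrow)
  1-4-1 → 4 (borrow)
  3-3-1 → 7 (borrow)
  2-0-1 → 1

0o1747200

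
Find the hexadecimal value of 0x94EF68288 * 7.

0x4128BD91B8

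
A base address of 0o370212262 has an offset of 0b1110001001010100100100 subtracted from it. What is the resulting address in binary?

0o370212262 = 0b11111000010001010010110010 in binary.
Subtract column by column in base 2:
  0-0 → 0
  1-0 → 1
  0-1 → 1 (borrow)
  0-0-1 → 1 (borrow)
  1-0-1 → 0
  1-1 → 0
  0-0 → 0
  1-0 → 1
  0-1 → 1 (borrow)
  0-0-1 → 1 (borrow)
  1-1-1 → 1 (borrow)
  0-0-1 → 1 (borrow)
  1-1-1 → 1 (borrow)
  0-0-1 → 1 (borrow)
  0-0-1 → 1 (borrow)
  0-1-1 → 0 (borrow)
  1-0-1 → 0
  0-0 → 0
  0-0 → 0
  0-1 → 1 (borrow)
  0-1-1 → 0 (borrow)
  1-1-1 → 1 (borrow)
  1-0-1 → 0
  1-0 → 1
  1-0 → 1
  1-0 → 1

0b11101010000111111110001110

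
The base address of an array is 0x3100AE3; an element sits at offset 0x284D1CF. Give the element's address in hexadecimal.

Add column by column in base 16, right to left:
  3+F = 2 carry 1
  E+C+1 = B carry 1
  A+1+1 = C
  0+D = D
  0+4 = 4
  1+8 = 9
  3+2 = 5

0x594DCB2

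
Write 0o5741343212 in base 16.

Each octal digit is 3 bits: 5=101 7=111 4=100 1=001 3=011 4=100 3=011 2=010 1=001 2=010.
Group the bits into nibbles: 0010 1111 1000 0101 1100 0110 1000 1010 → 2F85C68A.

0x2F85C68A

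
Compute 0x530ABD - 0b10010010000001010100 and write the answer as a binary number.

0b10010011110101001101001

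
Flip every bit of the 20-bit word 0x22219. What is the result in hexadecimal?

0xddde6

Each hex digit d becomes f−d:
  2→d, 2→d, 2→d, 1→e, 9→6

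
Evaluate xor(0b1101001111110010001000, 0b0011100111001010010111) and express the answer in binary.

0b1110101000111000011111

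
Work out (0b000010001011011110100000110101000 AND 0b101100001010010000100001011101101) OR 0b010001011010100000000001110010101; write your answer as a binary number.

0b000010001011011110100000110101000 AND 0b101100001010010000100001011101101 = 0b000000001010010000100000010101000.
Then OR with 0b010001011010100000000001110010101.

0b10001011010110000100001110111101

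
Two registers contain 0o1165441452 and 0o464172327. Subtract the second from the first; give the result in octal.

0o501247123

Subtract column by column in base 8:
  2-7 → 3 (borrow)
  5-2-1 → 2
  4-3 → 1
  1-2 → 7 (borrow)
  4-7-1 → 4 (borrow)
  4-1-1 → 2
  5-4 → 1
  6-6 → 0
  1-4 → 5 (borrow)
  1-0-1 → 0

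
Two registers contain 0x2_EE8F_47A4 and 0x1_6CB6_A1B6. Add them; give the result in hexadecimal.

0x45B45E95A

Add column by column in base 16, right to left:
  4+6 = A
  A+B = 5 carry 1
  7+1+1 = 9
  4+A = E
  F+6 = 5 carry 1
  8+B+1 = 4 carry 1
  E+C+1 = B carry 1
  E+6+1 = 5 carry 1
  2+1+1 = 4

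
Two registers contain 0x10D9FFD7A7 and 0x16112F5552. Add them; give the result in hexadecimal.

0x26EB2F2CF9

Add column by column in base 16, right to left:
  7+2 = 9
  A+5 = F
  7+5 = C
  D+5 = 2 carry 1
  F+F+1 = F carry 1
  F+2+1 = 2 carry 1
  9+1+1 = B
  D+1 = E
  0+6 = 6
  1+1 = 2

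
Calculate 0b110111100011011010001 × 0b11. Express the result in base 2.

Multiply each base-2 digit by 3, carrying:
  1×3 = 3 → write 1 carry 1
  0×3+1 = 1 → write 1
  0×3 = 0 → write 0
  0×3 = 0 → write 0
  1×3 = 3 → write 1 carry 1
  0×3+1 = 1 → write 1
  1×3 = 3 → write 1 carry 1
  1×3+1 = 4 → write 0 carry 2
  0×3+2 = 2 → write 0 carry 1
  1×3+1 = 4 → write 0 carry 2
  1×3+2 = 5 → write 1 carry 2
  0×3+2 = 2 → write 0 carry 1
  0×3+1 = 1 → write 1
  0×3 = 0 → write 0
  1×3 = 3 → write 1 carry 1
  1×3+1 = 4 → write 0 carry 2
  1×3+2 = 5 → write 1 carry 2
  1×3+2 = 5 → write 1 carry 2
  0×3+2 = 2 → write 0 carry 1
  1×3+1 = 4 → write 0 carry 2
  1×3+2 = 5 → write 1 carry 2
  remaining carry: 10

0b10100110101010001110011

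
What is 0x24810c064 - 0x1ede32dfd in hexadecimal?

Subtract column by column in base 16:
  4-d → 7 (borrow)
  6-f-1 → 6 (borrow)
  0-d-1 → 2 (borrow)
  c-2-1 → 9
  0-3 → d (borrow)
  1-e-1 → 2 (borrow)
  8-d-1 → a (borrow)
  4-e-1 → 5 (borrow)
  2-1-1 → 0

0x5a2d9267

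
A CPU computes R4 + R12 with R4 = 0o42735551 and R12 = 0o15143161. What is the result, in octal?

0o60100732

Add column by column in base 8, right to left:
  1+1 = 2
  5+6 = 3 carry 1
  5+1+1 = 7
  5+3 = 0 carry 1
  3+4+1 = 0 carry 1
  7+1+1 = 1 carry 1
  2+5+1 = 0 carry 1
  4+1+1 = 6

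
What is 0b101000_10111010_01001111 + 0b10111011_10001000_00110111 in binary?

Add column by column in base 2, right to left:
  1+1 = 0 carry 1
  1+1+1 = 1 carry 1
  1+1+1 = 1 carry 1
  1+0+1 = 0 carry 1
  0+1+1 = 0 carry 1
  0+1+1 = 0 carry 1
  1+0+1 = 0 carry 1
  0+0+1 = 1
  0+0 = 0
  1+0 = 1
  0+0 = 0
  1+1 = 0 carry 1
  1+0+1 = 0 carry 1
  1+0+1 = 0 carry 1
  0+0+1 = 1
  1+1 = 0 carry 1
  0+1+1 = 0 carry 1
  0+1+1 = 0 carry 1
  0+0+1 = 1
  1+1 = 0 carry 1
  0+1+1 = 0 carry 1
  1+1+1 = 1 carry 1
  0+0+1 = 1
  0+1 = 1

0b111001000100001010000110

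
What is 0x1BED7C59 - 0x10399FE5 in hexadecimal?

Subtract column by column in base 16:
  9-5 → 4
  5-E → 7 (borrow)
  C-F-1 → C (borrow)
  7-9-1 → D (borrow)
  D-9-1 → 3
  E-3 → B
  B-0 → B
  1-1 → 0

0xBB3DC74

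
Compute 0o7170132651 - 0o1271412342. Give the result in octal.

Subtract column by column in base 8:
  1-2 → 7 (borrow)
  5-4-1 → 0
  6-3 → 3
  2-2 → 0
  3-1 → 2
  1-4 → 5 (borrow)
  0-1-1 → 6 (borrow)
  7-7-1 → 7 (borrow)
  1-2-1 → 6 (borrow)
  7-1-1 → 5

0o5676520307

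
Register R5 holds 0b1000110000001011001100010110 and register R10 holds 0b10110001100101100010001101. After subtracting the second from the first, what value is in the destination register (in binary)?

0b101111110100101101010001001

Subtract column by column in base 2:
  0-1 → 1 (borrow)
  1-0-1 → 0
  1-1 → 0
  0-1 → 1 (borrow)
  1-0-1 → 0
  0-0 → 0
  0-0 → 0
  0-1 → 1 (borrow)
  1-0-1 → 0
  1-0 → 1
  0-0 → 0
  0-1 → 1 (borrow)
  1-1-1 → 1 (borrow)
  1-0-1 → 0
  0-1 → 1 (borrow)
  1-0-1 → 0
  0-0 → 0
  0-1 → 1 (borrow)
  0-1-1 → 0 (borrow)
  0-0-1 → 1 (borrow)
  0-0-1 → 1 (borrow)
  0-0-1 → 1 (borrow)
  1-1-1 → 1 (borrow)
  1-1-1 → 1 (borrow)
  0-0-1 → 1 (borrow)
  0-1-1 → 0 (borrow)
  0-0-1 → 1 (borrow)
  1-0-1 → 0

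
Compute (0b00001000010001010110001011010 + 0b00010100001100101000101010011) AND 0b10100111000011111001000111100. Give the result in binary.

Add column by column in base 2, right to left:
  0+1 = 1
  1+1 = 0 carry 1
  0+0+1 = 1
  1+0 = 1
  1+1 = 0 carry 1
  0+0+1 = 1
  1+1 = 0 carry 1
  0+0+1 = 1
  0+1 = 1
  0+0 = 0
  1+0 = 1
  1+0 = 1
  0+1 = 1
  1+0 = 1
  0+1 = 1
  1+0 = 1
  0+0 = 0
  0+1 = 1
  0+1 = 1
  1+0 = 1
  0+0 = 0
  0+0 = 0
  0+0 = 0
  0+1 = 1
  1+0 = 1
  0+1 = 1
Sum = 0b11100011101111110110101101; now AND with 0b10100111000011111001000111100:
  00011100011101111110110101101
& 10100111000011111001000111100
= 00000100000001111000000101100

0b100000001111000000101100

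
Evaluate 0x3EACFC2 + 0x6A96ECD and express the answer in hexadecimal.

0xA943E8F

Add column by column in base 16, right to left:
  2+D = F
  C+C = 8 carry 1
  F+E+1 = E carry 1
  C+6+1 = 3 carry 1
  A+9+1 = 4 carry 1
  E+A+1 = 9 carry 1
  3+6+1 = A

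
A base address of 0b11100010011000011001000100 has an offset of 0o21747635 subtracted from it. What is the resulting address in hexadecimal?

0x341b6a7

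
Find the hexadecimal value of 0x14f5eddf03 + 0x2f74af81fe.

Add column by column in base 16, right to left:
  3+e = 1 carry 1
  0+f+1 = 0 carry 1
  f+1+1 = 1 carry 1
  d+8+1 = 6 carry 1
  d+f+1 = d carry 1
  e+a+1 = 9 carry 1
  5+4+1 = a
  f+7 = 6 carry 1
  4+f+1 = 4 carry 1
  1+2+1 = 4

0x446a9d6101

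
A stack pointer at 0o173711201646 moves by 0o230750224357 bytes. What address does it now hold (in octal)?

0o424661426225

Add column by column in base 8, right to left:
  6+7 = 5 carry 1
  4+5+1 = 2 carry 1
  6+3+1 = 2 carry 1
  1+4+1 = 6
  0+2 = 2
  2+2 = 4
  1+0 = 1
  1+5 = 6
  7+7 = 6 carry 1
  3+0+1 = 4
  7+3 = 2 carry 1
  1+2+1 = 4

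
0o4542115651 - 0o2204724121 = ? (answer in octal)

Subtract column by column in base 8:
  1-1 → 0
  5-2 → 3
  6-1 → 5
  5-4 → 1
  1-2 → 7 (borrow)
  1-7-1 → 1 (borrow)
  2-4-1 → 5 (borrow)
  4-0-1 → 3
  5-2 → 3
  4-2 → 2

0o2335171530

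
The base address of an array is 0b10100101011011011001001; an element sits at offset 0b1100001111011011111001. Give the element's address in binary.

Add column by column in base 2, right to left:
  1+1 = 0 carry 1
  0+0+1 = 1
  0+0 = 0
  1+1 = 0 carry 1
  0+1+1 = 0 carry 1
  0+1+1 = 0 carry 1
  1+1+1 = 1 carry 1
  1+1+1 = 1 carry 1
  0+0+1 = 1
  1+1 = 0 carry 1
  1+1+1 = 1 carry 1
  0+0+1 = 1
  1+1 = 0 carry 1
  1+1+1 = 1 carry 1
  0+1+1 = 0 carry 1
  1+1+1 = 1 carry 1
  0+0+1 = 1
  1+0 = 1
  0+0 = 0
  0+0 = 0
  1+1 = 0 carry 1
  0+1+1 = 0 carry 1
  1+0+1 = 0 carry 1
  final carry 1

0b100000111010110111000010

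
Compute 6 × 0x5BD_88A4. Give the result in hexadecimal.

Multiply each base-16 digit by 6, carrying:
  4×6 = 24 → write 8 carry 1
  A×6+1 = 61 → write D carry 3
  8×6+3 = 51 → write 3 carry 3
  8×6+3 = 51 → write 3 carry 3
  D×6+3 = 81 → write 1 carry 5
  B×6+5 = 71 → write 7 carry 4
  5×6+4 = 34 → write 2 carry 2
  remaining carry: 2

0x227133D8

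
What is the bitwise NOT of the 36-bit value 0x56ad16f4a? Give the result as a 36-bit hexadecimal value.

Each hex digit d becomes f−d:
  5→a, 6→9, a→5, d→2, 1→e, 6→9, f→0, 4→b, a→5

0xa952e90b5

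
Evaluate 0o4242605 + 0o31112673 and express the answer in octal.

Add column by column in base 8, right to left:
  5+3 = 0 carry 1
  0+7+1 = 0 carry 1
  6+6+1 = 5 carry 1
  2+2+1 = 5
  4+1 = 5
  2+1 = 3
  4+1 = 5
  0+3 = 3

0o35355500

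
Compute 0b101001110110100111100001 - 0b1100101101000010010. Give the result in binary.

0b101000010000111111001111

Subtract column by column in base 2:
  1-0 → 1
  0-1 → 1 (borrow)
  0-0-1 → 1 (borrow)
  0-0-1 → 1 (borrow)
  0-1-1 → 0 (borrow)
  1-0-1 → 0
  1-0 → 1
  1-0 → 1
  1-0 → 1
  0-1 → 1 (borrow)
  0-0-1 → 1 (borrow)
  1-1-1 → 1 (borrow)
  0-1-1 → 0 (borrow)
  1-0-1 → 0
  1-1 → 0
  0-0 → 0
  1-0 → 1
  1-1 → 0
  1-1 → 0
  0-0 → 0
  0-0 → 0
  1-0 → 1
  0-0 → 0
  1-0 → 1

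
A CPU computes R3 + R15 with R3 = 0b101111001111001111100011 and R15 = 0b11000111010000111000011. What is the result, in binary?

0b1001000001001010110100110

Add column by column in base 2, right to left:
  1+1 = 0 carry 1
  1+1+1 = 1 carry 1
  0+0+1 = 1
  0+0 = 0
  0+0 = 0
  1+0 = 1
  1+1 = 0 carry 1
  1+1+1 = 1 carry 1
  1+1+1 = 1 carry 1
  1+0+1 = 0 carry 1
  0+0+1 = 1
  0+0 = 0
  1+0 = 1
  1+1 = 0 carry 1
  1+0+1 = 0 carry 1
  1+1+1 = 1 carry 1
  0+1+1 = 0 carry 1
  0+1+1 = 0 carry 1
  1+0+1 = 0 carry 1
  1+0+1 = 0 carry 1
  1+0+1 = 0 carry 1
  1+1+1 = 1 carry 1
  0+1+1 = 0 carry 1
  1+0+1 = 0 carry 1
  final carry 1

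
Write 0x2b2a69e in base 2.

0b10101100101010011010011110

Expand each hex digit to 4 bits: 2=0010 b=1011 2=0010 a=1010 6=0110 9=1001 e=1110.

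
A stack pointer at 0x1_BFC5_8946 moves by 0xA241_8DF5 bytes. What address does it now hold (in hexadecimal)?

0x26207173B

Add column by column in base 16, right to left:
  6+5 = B
  4+F = 3 carry 1
  9+D+1 = 7 carry 1
  8+8+1 = 1 carry 1
  5+1+1 = 7
  C+4 = 0 carry 1
  F+2+1 = 2 carry 1
  B+A+1 = 6 carry 1
  1+0+1 = 2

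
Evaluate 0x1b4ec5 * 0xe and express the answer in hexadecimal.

Multiply each base-16 digit by 14, carrying:
  5×14 = 70 → write 6 carry 4
  c×14+4 = 172 → write c carry 10
  e×14+10 = 206 → write e carry 12
  4×14+12 = 68 → write 4 carry 4
  b×14+4 = 158 → write e carry 9
  1×14+9 = 23 → write 7 carry 1
  remaining carry: 1

0x17e4ec6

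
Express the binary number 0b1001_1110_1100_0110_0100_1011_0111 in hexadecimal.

Group the bits into nibbles: 1001 1110 1100 0110 0100 1011 0111 → 9EC64B7.

0x9EC64B7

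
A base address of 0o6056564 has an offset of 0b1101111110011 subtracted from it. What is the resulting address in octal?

0o6040601

0b1101111110011 = 0o15763 in octal.
Subtract column by column in base 8:
  4-3 → 1
  6-6 → 0
  5-7 → 6 (borrow)
  6-5-1 → 0
  5-1 → 4
  0-0 → 0
  6-0 → 6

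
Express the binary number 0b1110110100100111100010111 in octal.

Group the bits in threes: 001 110 110 100 100 111 100 010 111 → 166447427.

0o166447427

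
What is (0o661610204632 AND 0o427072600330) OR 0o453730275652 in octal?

0o661610204632 AND 0o427072600330 = 0o421010200230.
Then OR with 0o453730275652.

0o473730275672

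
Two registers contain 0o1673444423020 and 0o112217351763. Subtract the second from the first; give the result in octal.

Subtract column by column in base 8:
  0-3 → 5 (borrow)
  2-6-1 → 3 (borrow)
  0-7-1 → 0 (borrow)
  3-1-1 → 1
  2-5 → 5 (borrow)
  4-3-1 → 0
  4-7 → 5 (borrow)
  4-1-1 → 2
  4-2 → 2
  3-2 → 1
  7-1 → 6
  6-1 → 5
  1-0 → 1

0o1561225051035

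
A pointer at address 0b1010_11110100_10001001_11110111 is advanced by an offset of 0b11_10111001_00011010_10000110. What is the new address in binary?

0b1110101011011010010001111101

Add column by column in base 2, right to left:
  1+0 = 1
  1+1 = 0 carry 1
  1+1+1 = 1 carry 1
  0+0+1 = 1
  1+0 = 1
  1+0 = 1
  1+0 = 1
  1+1 = 0 carry 1
  1+0+1 = 0 carry 1
  0+1+1 = 0 carry 1
  0+0+1 = 1
  1+1 = 0 carry 1
  0+1+1 = 0 carry 1
  0+0+1 = 1
  0+0 = 0
  1+0 = 1
  0+1 = 1
  0+0 = 0
  1+0 = 1
  0+1 = 1
  1+1 = 0 carry 1
  1+1+1 = 1 carry 1
  1+0+1 = 0 carry 1
  1+1+1 = 1 carry 1
  0+1+1 = 0 carry 1
  1+1+1 = 1 carry 1
  0+0+1 = 1
  1+0 = 1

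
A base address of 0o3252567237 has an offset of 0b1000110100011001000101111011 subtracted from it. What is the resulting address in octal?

0b1000110100011001000101111011 = 0o1064310573 in octal.
Subtract column by column in base 8:
  7-3 → 4
  3-7 → 4 (borrow)
  2-5-1 → 4 (borrow)
  7-0-1 → 6
  6-1 → 5
  5-3 → 2
  2-4 → 6 (borrow)
  5-6-1 → 6 (borrow)
  2-0-1 → 1
  3-1 → 2

0o2166256444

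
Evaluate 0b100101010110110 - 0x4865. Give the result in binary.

0x4865 = 0b100100001100101 in binary.
Subtract column by column in base 2:
  0-1 → 1 (borrow)
  1-0-1 → 0
  1-1 → 0
  0-0 → 0
  1-0 → 1
  1-1 → 0
  0-1 → 1 (borrow)
  1-0-1 → 0
  0-0 → 0
  1-0 → 1
  0-0 → 0
  1-1 → 0
  0-0 → 0
  0-0 → 0
  1-1 → 0

0b1001010001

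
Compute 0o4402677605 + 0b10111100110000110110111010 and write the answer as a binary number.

0o4402677605 = 0b100100000010110111111110000101 in binary.
Add column by column in base 2, right to left:
  1+0 = 1
  0+1 = 1
  1+0 = 1
  0+1 = 1
  0+1 = 1
  0+1 = 1
  0+0 = 0
  1+1 = 0 carry 1
  1+1+1 = 1 carry 1
  1+0+1 = 0 carry 1
  1+1+1 = 1 carry 1
  1+1+1 = 1 carry 1
  1+0+1 = 0 carry 1
  1+0+1 = 0 carry 1
  1+0+1 = 0 carry 1
  0+0+1 = 1
  1+1 = 0 carry 1
  1+1+1 = 1 carry 1
  0+0+1 = 1
  1+0 = 1
  0+1 = 1
  0+1 = 1
  0+1 = 1
  0+1 = 1
  0+0 = 0
  0+1 = 1
  1+0 = 1
  0+0 = 0
  0+0 = 0
  1+0 = 1

0b100110111111101000110100111111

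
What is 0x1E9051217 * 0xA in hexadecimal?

Multiply each base-16 digit by 10, carrying:
  7×10 = 70 → write 6 carry 4
  1×10+4 = 14 → write E
  2×10 = 20 → write 4 carry 1
  1×10+1 = 11 → write B
  5×10 = 50 → write 2 carry 3
  0×10+3 = 3 → write 3
  9×10 = 90 → write A carry 5
  E×10+5 = 145 → write 1 carry 9
  1×10+9 = 19 → write 3 carry 1
  remaining carry: 1

0x131A32B4E6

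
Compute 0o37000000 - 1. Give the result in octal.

The trailing 6 digits are 0, so subtracting 1 borrows through: they become 7 and the next digit up decrements.

0o36777777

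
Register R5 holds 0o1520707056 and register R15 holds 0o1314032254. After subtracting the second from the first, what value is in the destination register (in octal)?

Subtract column by column in base 8:
  6-4 → 2
  5-5 → 0
  0-2 → 6 (borrow)
  7-2-1 → 4
  0-3 → 5 (borrow)
  7-0-1 → 6
  0-4 → 4 (borrow)
  2-1-1 → 0
  5-3 → 2
  1-1 → 0

0o204654602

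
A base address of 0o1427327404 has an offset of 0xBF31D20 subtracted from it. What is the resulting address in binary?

0b11010101001000111100100

0o1427327404 = 0b1100010111011010111100000100 in binary.
0xBF31D20 = 0b1011111100110001110100100000 in binary.
Subtract column by column in base 2:
  0-0 → 0
  0-0 → 0
  1-0 → 1
  0-0 → 0
  0-0 → 0
  0-1 → 1 (borrow)
  0-0-1 → 1 (borrow)
  0-0-1 → 1 (borrow)
  1-1-1 → 1 (borrow)
  1-0-1 → 0
  1-1 → 0
  1-1 → 0
  0-1 → 1 (borrow)
  1-0-1 → 0
  0-0 → 0
  1-0 → 1
  1-1 → 0
  0-1 → 1 (borrow)
  1-0-1 → 0
  1-0 → 1
  1-1 → 0
  0-1 → 1 (borrow)
  1-1-1 → 1 (borrow)
  0-1-1 → 0 (borrow)
  0-1-1 → 0 (borrow)
  0-1-1 → 0 (borrow)
  1-0-1 → 0
  1-1 → 0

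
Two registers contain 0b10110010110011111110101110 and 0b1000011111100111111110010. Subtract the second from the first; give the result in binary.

0b1101110110110111110111100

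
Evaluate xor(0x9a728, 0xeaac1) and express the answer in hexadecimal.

0x70de9

XOR each hex digit independently (no carries):
  9^e=7, a^a=0, 7^a=d, 2^c=e, 8^1=9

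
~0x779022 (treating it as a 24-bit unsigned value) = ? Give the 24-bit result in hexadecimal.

Each hex digit d becomes F−d:
  7→8, 7→8, 9→6, 0→F, 2→D, 2→D

0x886FDD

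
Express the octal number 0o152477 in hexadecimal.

0xD53F

Each octal digit is 3 bits: 1=001 5=101 2=010 4=100 7=111 7=111.
Group the bits into nibbles: 1101 0101 0011 1111 → D53F.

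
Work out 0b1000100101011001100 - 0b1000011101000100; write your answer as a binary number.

Subtract column by column in base 2:
  0-0 → 0
  0-0 → 0
  1-1 → 0
  1-0 → 1
  0-0 → 0
  0-0 → 0
  1-1 → 0
  1-0 → 1
  0-1 → 1 (borrow)
  1-1-1 → 1 (borrow)
  0-1-1 → 0 (borrow)
  1-0-1 → 0
  0-0 → 0
  0-0 → 0
  1-0 → 1
  0-1 → 1 (borrow)
  0-0-1 → 1 (borrow)
  0-0-1 → 1 (borrow)
  1-0-1 → 0

0b111100001110001000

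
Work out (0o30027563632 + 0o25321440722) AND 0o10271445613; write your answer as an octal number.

0o10251004410

Add column by column in base 8, right to left:
  2+2 = 4
  3+2 = 5
  6+7 = 5 carry 1
  3+0+1 = 4
  6+4 = 2 carry 1
  5+4+1 = 2 carry 1
  7+1+1 = 1 carry 1
  2+2+1 = 5
  0+3 = 3
  0+5 = 5
  3+2 = 5
Sum = 0o55351224554; now AND with 0o10271445613:
  5&1=1, 5&0=0, 3&2=2, 5&7=5, 1&1=1, 2&4=0, 2&4=0, 4&5=4, 5&6=4, 5&1=1, 4&3=0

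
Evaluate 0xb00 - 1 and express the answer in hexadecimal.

0xaff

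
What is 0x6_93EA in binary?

0b1101001001111101010

Expand each hex digit to 4 bits: 6=0110 9=1001 3=0011 E=1110 A=1010.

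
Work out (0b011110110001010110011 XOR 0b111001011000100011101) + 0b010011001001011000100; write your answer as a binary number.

First 0b011110110001010110011 XOR 0b111001011000100011101 = 0b100111101001110101110.
Add column by column in base 2, right to left:
  0+0 = 0
  1+0 = 1
  1+1 = 0 carry 1
  1+0+1 = 0 carry 1
  0+0+1 = 1
  1+0 = 1
  0+1 = 1
  1+1 = 0 carry 1
  1+0+1 = 0 carry 1
  1+1+1 = 1 carry 1
  0+0+1 = 1
  0+0 = 0
  1+1 = 0 carry 1
  0+0+1 = 1
  1+0 = 1
  1+1 = 0 carry 1
  1+1+1 = 1 carry 1
  1+0+1 = 0 carry 1
  0+0+1 = 1
  0+1 = 1
  1+0 = 1

0b111010110011001110010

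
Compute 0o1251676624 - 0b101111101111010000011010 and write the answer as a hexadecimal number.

0x9e8897a

0o1251676624 = 0xaa77d94 in hexadecimal.
0b101111101111010000011010 = 0xbef41a in hexadecimal.
Subtract column by column in base 16:
  4-a → a (borrow)
  9-1-1 → 7
  d-4 → 9
  7-f → 8 (borrow)
  7-e-1 → 8 (borrow)
  a-b-1 → e (borrow)
  a-0-1 → 9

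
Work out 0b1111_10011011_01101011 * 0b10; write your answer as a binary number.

0b111110011011011010110

Multiply each base-2 digit by 2, carrying:
  1×2 = 2 → write 0 carry 1
  1×2+1 = 3 → write 1 carry 1
  0×2+1 = 1 → write 1
  1×2 = 2 → write 0 carry 1
  0×2+1 = 1 → write 1
  1×2 = 2 → write 0 carry 1
  1×2+1 = 3 → write 1 carry 1
  0×2+1 = 1 → write 1
  1×2 = 2 → write 0 carry 1
  1×2+1 = 3 → write 1 carry 1
  0×2+1 = 1 → write 1
  1×2 = 2 → write 0 carry 1
  1×2+1 = 3 → write 1 carry 1
  0×2+1 = 1 → write 1
  0×2 = 0 → write 0
  1×2 = 2 → write 0 carry 1
  1×2+1 = 3 → write 1 carry 1
  1×2+1 = 3 → write 1 carry 1
  1×2+1 = 3 → write 1 carry 1
  1×2+1 = 3 → write 1 carry 1
  remaining carry: 1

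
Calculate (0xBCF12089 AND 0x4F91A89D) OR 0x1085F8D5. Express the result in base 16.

0xBCF12089 AND 0x4F91A89D = 0x0C912089.
Then OR with 0x1085F8D5.

0x1C95F8DD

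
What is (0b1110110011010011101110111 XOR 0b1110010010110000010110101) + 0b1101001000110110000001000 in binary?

0b1101101010011001111001010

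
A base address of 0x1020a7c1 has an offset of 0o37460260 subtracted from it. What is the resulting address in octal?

0x1020a7c1 = 0o2010123701 in octal.
Subtract column by column in base 8:
  1-0 → 1
  0-6 → 2 (borrow)
  7-2-1 → 4
  3-0 → 3
  2-6 → 4 (borrow)
  1-4-1 → 4 (borrow)
  0-7-1 → 0 (borrow)
  1-3-1 → 5 (borrow)
  0-0-1 → 7 (borrow)
  2-0-1 → 1

0o1750443421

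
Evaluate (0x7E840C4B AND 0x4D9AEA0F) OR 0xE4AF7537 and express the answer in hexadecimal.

0x7E840C4B AND 0x4D9AEA0F = 0x4C80080B.
Then OR with 0xE4AF7537.

0xECAF7D3F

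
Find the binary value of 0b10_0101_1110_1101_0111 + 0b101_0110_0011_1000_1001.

Add column by column in base 2, right to left:
  1+1 = 0 carry 1
  1+0+1 = 0 carry 1
  1+0+1 = 0 carry 1
  0+1+1 = 0 carry 1
  1+0+1 = 0 carry 1
  0+0+1 = 1
  1+0 = 1
  1+1 = 0 carry 1
  0+1+1 = 0 carry 1
  1+1+1 = 1 carry 1
  1+0+1 = 0 carry 1
  1+0+1 = 0 carry 1
  1+0+1 = 0 carry 1
  0+1+1 = 0 carry 1
  1+1+1 = 1 carry 1
  0+0+1 = 1
  0+1 = 1
  1+0 = 1
  0+1 = 1

0b1111100001001100000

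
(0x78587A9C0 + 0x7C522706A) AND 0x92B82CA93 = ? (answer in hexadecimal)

Add column by column in base 16, right to left:
  0+A = A
  C+6 = 2 carry 1
  9+0+1 = A
  A+7 = 1 carry 1
  7+2+1 = A
  8+2 = A
  5+5 = A
  8+C = 4 carry 1
  7+7+1 = F
Sum = 0xF4AAA1A2A; now AND with 0x92B82CA93:
  F&9=9, 4&2=0, A&B=A, A&8=8, A&2=2, 1&C=0, A&A=A, 2&9=0, A&3=2

0x90A820A02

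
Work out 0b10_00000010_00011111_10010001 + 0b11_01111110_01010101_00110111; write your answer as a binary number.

0b101100000000111010011001000

Add column by column in base 2, right to left:
  1+1 = 0 carry 1
  0+1+1 = 0 carry 1
  0+1+1 = 0 carry 1
  0+0+1 = 1
  1+1 = 0 carry 1
  0+1+1 = 0 carry 1
  0+0+1 = 1
  1+0 = 1
  1+1 = 0 carry 1
  1+0+1 = 0 carry 1
  1+1+1 = 1 carry 1
  1+0+1 = 0 carry 1
  1+1+1 = 1 carry 1
  0+0+1 = 1
  0+1 = 1
  0+0 = 0
  0+0 = 0
  1+1 = 0 carry 1
  0+1+1 = 0 carry 1
  0+1+1 = 0 carry 1
  0+1+1 = 0 carry 1
  0+1+1 = 0 carry 1
  0+1+1 = 0 carry 1
  0+0+1 = 1
  0+1 = 1
  1+1 = 0 carry 1
  final carry 1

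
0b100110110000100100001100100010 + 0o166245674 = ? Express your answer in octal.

0o5046707336

0b100110110000100100001100100010 = 0o4660441442 in octal.
Add column by column in base 8, right to left:
  2+4 = 6
  4+7 = 3 carry 1
  4+6+1 = 3 carry 1
  1+5+1 = 7
  4+4 = 0 carry 1
  4+2+1 = 7
  0+6 = 6
  6+6 = 4 carry 1
  6+1+1 = 0 carry 1
  4+0+1 = 5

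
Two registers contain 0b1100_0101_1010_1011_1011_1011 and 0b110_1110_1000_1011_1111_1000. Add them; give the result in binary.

0b1001101000011011110110011

Add column by column in base 2, right to left:
  1+0 = 1
  1+0 = 1
  0+0 = 0
  1+1 = 0 carry 1
  1+1+1 = 1 carry 1
  1+1+1 = 1 carry 1
  0+1+1 = 0 carry 1
  1+1+1 = 1 carry 1
  1+1+1 = 1 carry 1
  1+1+1 = 1 carry 1
  0+0+1 = 1
  1+1 = 0 carry 1
  0+0+1 = 1
  1+0 = 1
  0+0 = 0
  1+1 = 0 carry 1
  1+0+1 = 0 carry 1
  0+1+1 = 0 carry 1
  1+1+1 = 1 carry 1
  0+1+1 = 0 carry 1
  0+0+1 = 1
  0+1 = 1
  1+1 = 0 carry 1
  1+0+1 = 0 carry 1
  final carry 1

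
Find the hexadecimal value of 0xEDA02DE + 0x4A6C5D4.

0x1380C8B2

Add column by column in base 16, right to left:
  E+4 = 2 carry 1
  D+D+1 = B carry 1
  2+5+1 = 8
  0+C = C
  A+6 = 0 carry 1
  D+A+1 = 8 carry 1
  E+4+1 = 3 carry 1
  final carry 1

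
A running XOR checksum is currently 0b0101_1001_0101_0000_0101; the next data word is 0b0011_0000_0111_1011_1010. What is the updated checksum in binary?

0b01101001001010111111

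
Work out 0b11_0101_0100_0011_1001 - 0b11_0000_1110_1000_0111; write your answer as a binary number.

0b100010110110010

Subtract column by column in base 2:
  1-1 → 0
  0-1 → 1 (borrow)
  0-1-1 → 0 (borrow)
  1-0-1 → 0
  1-0 → 1
  1-0 → 1
  0-0 → 0
  0-1 → 1 (borrow)
  0-0-1 → 1 (borrow)
  0-1-1 → 0 (borrow)
  1-1-1 → 1 (borrow)
  0-1-1 → 0 (borrow)
  1-0-1 → 0
  0-0 → 0
  1-0 → 1
  0-0 → 0
  1-1 → 0
  1-1 → 0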